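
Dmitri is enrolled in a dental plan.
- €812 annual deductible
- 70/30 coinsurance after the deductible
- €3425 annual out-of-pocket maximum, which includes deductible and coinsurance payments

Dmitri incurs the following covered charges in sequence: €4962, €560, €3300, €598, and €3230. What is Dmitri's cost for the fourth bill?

Bill 1, €4962: €812 to deductible, leaving €4150; patient's 30% is €1245. Cost to patient: €2057. OOP to date €2057.
Bill 2, €560: 30% coinsurance on €560 = €168. Patient owes €168 (running OOP €2225).
Bill 3, €3300: deductible already satisfied, so patient's share is 30% × €3300 = €990. Cost to patient: €990. OOP to date €3215.
Bill 4, €598: 30% coinsurance on €598 = €179.40. Patient pays €179.40; OOP now €3394.40.

€179.40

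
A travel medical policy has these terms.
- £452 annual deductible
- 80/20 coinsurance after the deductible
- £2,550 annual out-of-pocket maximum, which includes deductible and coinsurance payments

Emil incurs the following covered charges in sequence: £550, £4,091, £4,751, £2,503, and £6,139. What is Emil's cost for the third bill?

£950.20

#1 (£550): £452 finishes the deductible; £98 goes to coinsurance; coinsurance £98 × 20% = £19.60. Traveler pays £471.60; OOP now £471.60.
#2 (£4,091): 20% coinsurance on £4,091 = £818.20. Cost to traveler: £818.20. OOP to date £1,289.80.
#3 (£4,751): 20% coinsurance on £4,751 = £950.20. Traveler pays £950.20; OOP now £2,240.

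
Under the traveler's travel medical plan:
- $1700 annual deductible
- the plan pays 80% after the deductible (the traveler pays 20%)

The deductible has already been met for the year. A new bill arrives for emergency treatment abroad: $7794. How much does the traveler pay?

With the deductible met, the entire $7794 is subject to coinsurance.
20% of $7794 = $1558.80 falls to the traveler.

$1558.80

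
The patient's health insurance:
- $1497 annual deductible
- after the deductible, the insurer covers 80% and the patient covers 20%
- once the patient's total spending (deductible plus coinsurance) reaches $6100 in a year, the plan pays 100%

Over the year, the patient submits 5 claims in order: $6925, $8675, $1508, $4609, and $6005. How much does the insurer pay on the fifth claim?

$5446

Claim 1 — $6925: $1497 to deductible, leaving $5428; 20% of $5428 = $1085.60. Cost to patient: $2582.60. OOP to date $2582.60. Insurer: $6925 − $2582.60 = $4342.40.
Claim 2 — $8675: 20% coinsurance on $8675 = $1735. Cost to patient: $1735. OOP to date $4317.60. Plan pays $8675 − $1735 = $6940.
Claim 3 — $1508: deductible already satisfied, so patient's share is 20% × $1508 = $301.60. Patient owes $301.60 (running OOP $4619.20). Insurer: $1508 − $301.60 = $1206.40.
Claim 4 — $4609: deductible met; 20% of $4609 = $921.80. Cost to patient: $921.80. OOP to date $5541. Plan pays $4609 − $921.80 = $3687.20.
Claim 5 — $6005: deductible already satisfied, so patient's share is 20% × $6005 = $1201. OOP would hit $6742 > $6100, so the cap limits the patient to $6100 − $5541 = $559. Insurer: $6005 − $559 = $5446.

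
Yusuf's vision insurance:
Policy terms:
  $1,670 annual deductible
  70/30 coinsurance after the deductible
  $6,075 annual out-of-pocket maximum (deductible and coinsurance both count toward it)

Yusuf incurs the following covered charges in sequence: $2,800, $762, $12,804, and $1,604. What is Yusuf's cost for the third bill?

$3,837.40

#1 ($2,800): $1,670 finishes the deductible; $1,130 goes to coinsurance; member's 30% is $339. Member owes $2,009 (running OOP $2,009).
#2 ($762): deductible already satisfied, so member's share is 30% × $762 = $228.60. Member pays $228.60; OOP now $2,237.60.
#3 ($12,804): deductible already satisfied, so member's share is 30% × $12,804 = $3,841.20. OOP would hit $6,078.80 > $6,075, so the cap limits the member to $6,075 − $2,237.60 = $3,837.40.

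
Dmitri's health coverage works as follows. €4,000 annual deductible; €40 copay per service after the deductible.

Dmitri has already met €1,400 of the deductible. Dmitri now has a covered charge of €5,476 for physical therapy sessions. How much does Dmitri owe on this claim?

€1,400 of the €4,000 deductible is already met, leaving €2,600.
That leaves €5,476 − €2,600 = €2,876 for the copay.
Copay on this service: €40.
So the patient owes €2,600 + €40 = €2,640.

€2,640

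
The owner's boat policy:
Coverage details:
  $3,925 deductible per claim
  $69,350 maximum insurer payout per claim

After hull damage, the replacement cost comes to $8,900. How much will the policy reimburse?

After the deductible, $8,900 − $3,925 = $4,975 remains.
$4,975 ≤ $69,350, so the limit doesn't bind; insurer pays $4,975.

$4,975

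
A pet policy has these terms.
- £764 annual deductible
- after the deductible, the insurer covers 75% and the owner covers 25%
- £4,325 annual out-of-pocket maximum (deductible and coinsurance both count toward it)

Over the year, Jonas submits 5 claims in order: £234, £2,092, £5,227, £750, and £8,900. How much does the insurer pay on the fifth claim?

£7,223.75

#1 (£234): entire amount goes to the deductible. Cost to owner: £234. OOP to date £234. Plan pays £234 − £234 = £0.
#2 (£2,092): £530 finishes the deductible; £1,562 goes to coinsurance; owner's 25% is £390.50. Owner pays £920.50; OOP now £1,154.50. Insurer: £2,092 − £920.50 = £1,171.50.
#3 (£5,227): deductible met; 25% of £5,227 = £1,306.75. Owner owes £1,306.75 (running OOP £2,461.25). Insurer: £5,227 − £1,306.75 = £3,920.25.
#4 (£750): 25% coinsurance on £750 = £187.50. Owner owes £187.50 (running OOP £2,648.75). Plan pays £750 − £187.50 = £562.50.
#5 (£8,900): 25% coinsurance on £8,900 = £2,225. OOP would hit £4,873.75 > £4,325, so the cap limits the owner to £4,325 − £2,648.75 = £1,676.25. Insurer: £8,900 − £1,676.25 = £7,223.75.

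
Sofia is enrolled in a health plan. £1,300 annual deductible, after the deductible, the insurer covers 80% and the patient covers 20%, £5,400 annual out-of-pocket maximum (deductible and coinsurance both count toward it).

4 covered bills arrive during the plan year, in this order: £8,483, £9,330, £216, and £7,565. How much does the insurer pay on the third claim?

#1 (£8,483): £1,300 to deductible, leaving £7,183; 20% of £7,183 = £1,436.60. Patient owes £2,736.60 (running OOP £2,736.60). Plan pays £8,483 − £2,736.60 = £5,746.40.
#2 (£9,330): deductible already satisfied, so patient's share is 20% × £9,330 = £1,866. Patient owes £1,866 (running OOP £4,602.60). Plan pays £9,330 − £1,866 = £7,464.
#3 (£216): deductible met; 20% of £216 = £43.20. Patient pays £43.20; OOP now £4,645.80. Insurer: £216 − £43.20 = £172.80.

£172.80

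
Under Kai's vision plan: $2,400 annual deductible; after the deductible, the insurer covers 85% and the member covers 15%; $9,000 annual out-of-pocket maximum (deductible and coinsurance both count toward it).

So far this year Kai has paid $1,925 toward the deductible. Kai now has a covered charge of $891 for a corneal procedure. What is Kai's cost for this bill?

$537.40

Remaining deductible: $2,400 − $1,925 = $475.
That leaves $891 − $475 = $416 for coinsurance.
Coinsurance: $416 × 15% = $62.40.
Member responsibility before any cap: $475 + $62.40 = $537.40.
Year-to-date out-of-pocket becomes $1,925 + $537.40 = $2,462.40, still under the $9,000 maximum, so no cap applies.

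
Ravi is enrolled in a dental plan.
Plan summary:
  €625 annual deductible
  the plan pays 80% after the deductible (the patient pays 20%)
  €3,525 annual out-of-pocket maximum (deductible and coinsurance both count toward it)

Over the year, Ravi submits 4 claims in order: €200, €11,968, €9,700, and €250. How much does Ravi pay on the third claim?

€591.40

Claim 1 — €200: entire amount goes to the deductible. Patient pays €200; OOP now €200.
Claim 2 — €11,968: €425 finishes the deductible; €11,543 goes to coinsurance; 20% of €11,543 = €2,308.60. Patient owes €2,733.60 (running OOP €2,933.60).
Claim 3 — €9,700: 20% coinsurance on €9,700 = €1,940. That would push OOP to €4,873.60, over the €3,525 cap, so patient pays €3,525 − €2,933.60 = €591.40.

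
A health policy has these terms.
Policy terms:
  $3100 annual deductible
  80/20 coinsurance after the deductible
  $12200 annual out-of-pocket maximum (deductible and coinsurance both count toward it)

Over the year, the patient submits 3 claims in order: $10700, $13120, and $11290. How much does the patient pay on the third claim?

Bill 1, $10700: $3100 finishes the deductible; $7600 goes to coinsurance; 20% of $7600 = $1520. Patient owes $4620 (running OOP $4620).
Bill 2, $13120: 20% coinsurance on $13120 = $2624. Patient owes $2624 (running OOP $7244).
Bill 3, $11290: deductible already satisfied, so patient's share is 20% × $11290 = $2258. Patient owes $2258 (running OOP $9502).

$2258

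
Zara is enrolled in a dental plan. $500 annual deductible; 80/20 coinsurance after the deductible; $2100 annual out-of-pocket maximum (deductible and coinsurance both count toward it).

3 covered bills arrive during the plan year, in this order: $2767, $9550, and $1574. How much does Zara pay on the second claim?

Claim 1 ($2767): $500 finishes the deductible; $2267 goes to coinsurance; 20% of $2267 = $453.40. Patient pays $953.40; OOP now $953.40.
Claim 2 ($9550): 20% coinsurance on $9550 = $1910. Adding that to $953.40 gives $2863.40, past the $2100 cap; patient pays only $2100 − $953.40 = $1146.60.

$1146.60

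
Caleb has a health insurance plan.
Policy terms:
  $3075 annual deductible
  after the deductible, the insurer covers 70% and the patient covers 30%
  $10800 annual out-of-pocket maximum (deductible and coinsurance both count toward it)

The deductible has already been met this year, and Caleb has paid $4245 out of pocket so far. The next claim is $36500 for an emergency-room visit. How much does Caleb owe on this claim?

With the deductible met, the entire $36500 is subject to coinsurance.
30% of $36500 = $10950 falls to the patient.
That would bring total out-of-pocket to $15195, past the $10800 cap. The patient is capped at $10800 − $4245 = $6555 on this claim.

$6555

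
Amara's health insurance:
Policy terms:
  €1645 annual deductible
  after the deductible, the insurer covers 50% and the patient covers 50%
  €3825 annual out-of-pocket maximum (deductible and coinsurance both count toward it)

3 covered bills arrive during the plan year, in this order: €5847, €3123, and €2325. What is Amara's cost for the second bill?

€79

Claim 1 — €5847: €1645 finishes the deductible; €4202 goes to coinsurance; patient's 50% is €2101. Patient pays €3746; OOP now €3746.
Claim 2 — €3123: 50% coinsurance on €3123 = €1561.50. That would push OOP to €5307.50, over the €3825 cap, so patient pays €3825 − €3746 = €79.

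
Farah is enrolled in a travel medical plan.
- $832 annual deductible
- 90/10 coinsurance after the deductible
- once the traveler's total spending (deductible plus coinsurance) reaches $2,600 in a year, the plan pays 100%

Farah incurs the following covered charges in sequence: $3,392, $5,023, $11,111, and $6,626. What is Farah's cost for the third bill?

$1,009.70

#1 ($3,392): $832 to deductible, leaving $2,560; 10% of $2,560 = $256. Traveler owes $1,088 (running OOP $1,088).
#2 ($5,023): deductible already satisfied, so traveler's share is 10% × $5,023 = $502.30. Traveler owes $502.30 (running OOP $1,590.30).
#3 ($11,111): 10% coinsurance on $11,111 = $1,111.10. OOP would hit $2,701.40 > $2,600, so the cap limits the traveler to $2,600 − $1,590.30 = $1,009.70.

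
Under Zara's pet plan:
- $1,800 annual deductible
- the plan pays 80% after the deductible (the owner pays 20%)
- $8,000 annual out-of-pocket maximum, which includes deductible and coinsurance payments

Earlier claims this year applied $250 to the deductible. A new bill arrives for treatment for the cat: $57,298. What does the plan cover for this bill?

$49,548

Remaining deductible: $1,800 − $250 = $1,550.
The remaining $55,748 (= $57,298 − $1,550) moves to coinsurance.
20% of $55,748 = $11,149.60 falls to the owner.
That puts the owner's cost at $1,550 + $11,149.60 = $12,699.60 before any cap.
Adding $12,699.60 to the $250 already spent would give $12,949.60, which exceeds the $8,000 cap; the owner pays just $8,000 − $250 = $7,750.
The plan picks up $57,298 − $7,750 = $49,548.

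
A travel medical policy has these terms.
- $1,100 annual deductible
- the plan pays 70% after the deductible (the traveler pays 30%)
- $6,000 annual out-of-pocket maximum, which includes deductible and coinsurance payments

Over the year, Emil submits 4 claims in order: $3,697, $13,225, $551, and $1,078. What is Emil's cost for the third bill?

Bill 1, $3,697: deductible takes $1,100, $2,597 remains; traveler's 30% is $779.10. Traveler owes $1,879.10 (running OOP $1,879.10).
Bill 2, $13,225: deductible met; 30% of $13,225 = $3,967.50. Traveler pays $3,967.50; OOP now $5,846.60.
Bill 3, $551: 30% coinsurance on $551 = $165.30. That would push OOP to $6,011.90, over the $6,000 cap, so traveler pays $6,000 − $5,846.60 = $153.40.

$153.40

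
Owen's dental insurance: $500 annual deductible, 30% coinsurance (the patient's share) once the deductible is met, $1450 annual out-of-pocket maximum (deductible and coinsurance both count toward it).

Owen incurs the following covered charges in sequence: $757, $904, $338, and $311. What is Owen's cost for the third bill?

$101.40

Claim 1 — $757: $500 finishes the deductible; $257 goes to coinsurance; patient's 30% is $77.10. Patient owes $577.10 (running OOP $577.10).
Claim 2 — $904: 30% coinsurance on $904 = $271.20. Cost to patient: $271.20. OOP to date $848.30.
Claim 3 — $338: 30% coinsurance on $338 = $101.40. Patient owes $101.40 (running OOP $949.70).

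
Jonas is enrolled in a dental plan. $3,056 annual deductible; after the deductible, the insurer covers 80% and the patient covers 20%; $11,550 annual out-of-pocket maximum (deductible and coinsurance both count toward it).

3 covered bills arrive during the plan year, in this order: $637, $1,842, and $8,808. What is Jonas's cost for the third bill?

#1 ($637): entire amount goes to the deductible. Patient pays $637; OOP now $637.
#2 ($1,842): fully absorbed by the deductible. Patient owes $1,842 (running OOP $2,479).
#3 ($8,808): $577 to deductible, leaving $8,231; patient's 20% is $1,646.20. Cost to patient: $2,223.20. OOP to date $4,702.20.

$2,223.20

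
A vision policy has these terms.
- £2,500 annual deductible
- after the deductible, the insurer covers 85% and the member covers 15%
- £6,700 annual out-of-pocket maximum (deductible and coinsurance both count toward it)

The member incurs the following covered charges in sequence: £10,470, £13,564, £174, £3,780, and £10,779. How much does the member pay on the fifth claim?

Bill 1, £10,470: £2,500 finishes the deductible; £7,970 goes to coinsurance; 15% of £7,970 = £1,195.50. Member pays £3,695.50; OOP now £3,695.50.
Bill 2, £13,564: 15% coinsurance on £13,564 = £2,034.60. Member pays £2,034.60; OOP now £5,730.10.
Bill 3, £174: deductible already satisfied, so member's share is 15% × £174 = £26.10. Member owes £26.10 (running OOP £5,756.20).
Bill 4, £3,780: deductible already satisfied, so member's share is 15% × £3,780 = £567. Member pays £567; OOP now £6,323.20.
Bill 5, £10,779: 15% coinsurance on £10,779 = £1,616.85. Adding that to £6,323.20 gives £7,940.05, past the £6,700 cap; member pays only £6,700 − £6,323.20 = £376.80.

£376.80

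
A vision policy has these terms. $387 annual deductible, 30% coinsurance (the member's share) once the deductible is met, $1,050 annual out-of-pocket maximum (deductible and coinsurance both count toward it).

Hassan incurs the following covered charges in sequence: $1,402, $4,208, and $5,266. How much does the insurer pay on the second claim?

#1 ($1,402): $387 to deductible, leaving $1,015; member's 30% is $304.50. Member owes $691.50 (running OOP $691.50). Plan pays $1,402 − $691.50 = $710.50.
#2 ($4,208): deductible met; 30% of $4,208 = $1,262.40. That would push OOP to $1,953.90, over the $1,050 cap, so member pays $1,050 − $691.50 = $358.50. Plan pays $4,208 − $358.50 = $3,849.50.

$3,849.50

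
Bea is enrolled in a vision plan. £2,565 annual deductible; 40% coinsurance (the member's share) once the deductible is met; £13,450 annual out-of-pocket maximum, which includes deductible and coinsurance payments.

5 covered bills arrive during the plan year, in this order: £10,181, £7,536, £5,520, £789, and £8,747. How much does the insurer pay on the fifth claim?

Bill 1, £10,181: £2,565 to deductible, leaving £7,616; coinsurance £7,616 × 40% = £3,046.40. Member pays £5,611.40; OOP now £5,611.40. Insurer: £10,181 − £5,611.40 = £4,569.60.
Bill 2, £7,536: 40% coinsurance on £7,536 = £3,014.40. Member pays £3,014.40; OOP now £8,625.80. Plan pays £7,536 − £3,014.40 = £4,521.60.
Bill 3, £5,520: 40% coinsurance on £5,520 = £2,208. Member owes £2,208 (running OOP £10,833.80). Insurer: £5,520 − £2,208 = £3,312.
Bill 4, £789: deductible met; 40% of £789 = £315.60. Member owes £315.60 (running OOP £11,149.40). Insurer: £789 − £315.60 = £473.40.
Bill 5, £8,747: deductible already satisfied, so member's share is 40% × £8,747 = £3,498.80. That would push OOP to £14,648.20, over the £13,450 cap, so member pays £13,450 − £11,149.40 = £2,300.60. Insurer: £8,747 − £2,300.60 = £6,446.40.

£6,446.40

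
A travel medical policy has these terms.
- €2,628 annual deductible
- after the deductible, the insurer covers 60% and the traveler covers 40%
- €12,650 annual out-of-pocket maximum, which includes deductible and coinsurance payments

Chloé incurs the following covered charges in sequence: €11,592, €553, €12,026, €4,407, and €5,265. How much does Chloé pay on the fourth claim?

Claim 1 (€11,592): €2,628 finishes the deductible; €8,964 goes to coinsurance; 40% of €8,964 = €3,585.60. Traveler owes €6,213.60 (running OOP €6,213.60).
Claim 2 (€553): 40% coinsurance on €553 = €221.20. Traveler pays €221.20; OOP now €6,434.80.
Claim 3 (€12,026): 40% coinsurance on €12,026 = €4,810.40. Cost to traveler: €4,810.40. OOP to date €11,245.20.
Claim 4 (€4,407): deductible met; 40% of €4,407 = €1,762.80. Adding that to €11,245.20 gives €13,008, past the €12,650 cap; traveler pays only €12,650 − €11,245.20 = €1,404.80.

€1,404.80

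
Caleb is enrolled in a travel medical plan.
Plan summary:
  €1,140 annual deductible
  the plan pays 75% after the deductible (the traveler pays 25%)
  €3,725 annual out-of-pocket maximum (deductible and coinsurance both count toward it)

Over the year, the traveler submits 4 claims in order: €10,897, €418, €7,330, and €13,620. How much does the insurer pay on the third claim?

€7,288.75

#1 (€10,897): €1,140 finishes the deductible; €9,757 goes to coinsurance; 25% of €9,757 = €2,439.25. Traveler owes €3,579.25 (running OOP €3,579.25). Insurer: €10,897 − €3,579.25 = €7,317.75.
#2 (€418): 25% coinsurance on €418 = €104.50. Traveler owes €104.50 (running OOP €3,683.75). Insurer: €418 − €104.50 = €313.50.
#3 (€7,330): deductible met; 25% of €7,330 = €1,832.50. That would push OOP to €5,516.25, over the €3,725 cap, so traveler pays €3,725 − €3,683.75 = €41.25. Plan pays €7,330 − €41.25 = €7,288.75.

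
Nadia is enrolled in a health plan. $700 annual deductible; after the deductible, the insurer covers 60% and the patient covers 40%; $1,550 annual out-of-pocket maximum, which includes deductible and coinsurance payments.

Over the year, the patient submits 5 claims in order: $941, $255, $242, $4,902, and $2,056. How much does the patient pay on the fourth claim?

$554.80

Claim 1 — $941: deductible takes $700, $241 remains; 40% of $241 = $96.40. Cost to patient: $796.40. OOP to date $796.40.
Claim 2 — $255: 40% coinsurance on $255 = $102. Cost to patient: $102. OOP to date $898.40.
Claim 3 — $242: 40% coinsurance on $242 = $96.80. Patient owes $96.80 (running OOP $995.20).
Claim 4 — $4,902: deductible met; 40% of $4,902 = $1,960.80. That would push OOP to $2,956, over the $1,550 cap, so patient pays $1,550 − $995.20 = $554.80.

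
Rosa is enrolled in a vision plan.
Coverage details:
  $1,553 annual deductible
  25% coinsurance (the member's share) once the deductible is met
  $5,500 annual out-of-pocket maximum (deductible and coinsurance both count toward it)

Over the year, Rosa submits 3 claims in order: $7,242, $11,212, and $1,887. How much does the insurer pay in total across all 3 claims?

Claim 1 ($7,242): $1,553 to deductible, leaving $5,689; coinsurance $5,689 × 25% = $1,422.25. Member owes $2,975.25 (running OOP $2,975.25). Plan pays $7,242 − $2,975.25 = $4,266.75.
Claim 2 ($11,212): 25% coinsurance on $11,212 = $2,803. That would push OOP to $5,778.25, over the $5,500 cap, so member pays $5,500 − $2,975.25 = $2,524.75. Insurer: $11,212 − $2,524.75 = $8,687.25.
Claim 3 ($1,887): 25% coinsurance on $1,887 = $471.75. Adding that to $5,500 gives $5,971.75, past the $5,500 cap; member pays only $5,500 − $5,500 = $0. Plan pays $1,887 − $0 = $1,887.
Insurer total: $4,266.75 + $8,687.25 + $1,887 = $14,841.

$14,841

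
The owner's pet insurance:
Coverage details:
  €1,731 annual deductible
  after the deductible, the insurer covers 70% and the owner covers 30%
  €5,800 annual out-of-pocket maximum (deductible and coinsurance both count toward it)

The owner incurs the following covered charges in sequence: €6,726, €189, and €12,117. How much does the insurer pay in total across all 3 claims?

Claim 1 — €6,726: deductible takes €1,731, €4,995 remains; owner's 30% is €1,498.50. Owner pays €3,229.50; OOP now €3,229.50. Plan pays €6,726 − €3,229.50 = €3,496.50.
Claim 2 — €189: deductible already satisfied, so owner's share is 30% × €189 = €56.70. Owner owes €56.70 (running OOP €3,286.20). Insurer: €189 − €56.70 = €132.30.
Claim 3 — €12,117: deductible met; 30% of €12,117 = €3,635.10. Adding that to €3,286.20 gives €6,921.30, past the €5,800 cap; owner pays only €5,800 − €3,286.20 = €2,513.80. Insurer: €12,117 − €2,513.80 = €9,603.20.
Insurer total = bills − owner's total = €19,032 − €5,800 = €13,232.

€13,232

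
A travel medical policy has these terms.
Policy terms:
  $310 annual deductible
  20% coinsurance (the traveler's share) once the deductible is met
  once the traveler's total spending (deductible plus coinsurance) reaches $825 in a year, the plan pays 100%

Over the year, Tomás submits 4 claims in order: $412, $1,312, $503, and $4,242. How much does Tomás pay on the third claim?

$100.60

Claim 1 ($412): $310 to deductible, leaving $102; coinsurance $102 × 20% = $20.40. Cost to traveler: $330.40. OOP to date $330.40.
Claim 2 ($1,312): 20% coinsurance on $1,312 = $262.40. Traveler owes $262.40 (running OOP $592.80).
Claim 3 ($503): deductible already satisfied, so traveler's share is 20% × $503 = $100.60. Traveler pays $100.60; OOP now $693.40.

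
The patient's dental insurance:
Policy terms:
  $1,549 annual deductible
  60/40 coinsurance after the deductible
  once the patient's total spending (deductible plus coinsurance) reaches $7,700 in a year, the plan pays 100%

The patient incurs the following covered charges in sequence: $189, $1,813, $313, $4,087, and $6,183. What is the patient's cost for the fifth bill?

#1 ($189): fully absorbed by the deductible. Patient owes $189 (running OOP $189).
#2 ($1,813): deductible takes $1,360, $453 remains; 40% of $453 = $181.20. Patient pays $1,541.20; OOP now $1,730.20.
#3 ($313): deductible already satisfied, so patient's share is 40% × $313 = $125.20. Patient owes $125.20 (running OOP $1,855.40).
#4 ($4,087): 40% coinsurance on $4,087 = $1,634.80. Patient pays $1,634.80; OOP now $3,490.20.
#5 ($6,183): deductible already satisfied, so patient's share is 40% × $6,183 = $2,473.20. Cost to patient: $2,473.20. OOP to date $5,963.40.

$2,473.20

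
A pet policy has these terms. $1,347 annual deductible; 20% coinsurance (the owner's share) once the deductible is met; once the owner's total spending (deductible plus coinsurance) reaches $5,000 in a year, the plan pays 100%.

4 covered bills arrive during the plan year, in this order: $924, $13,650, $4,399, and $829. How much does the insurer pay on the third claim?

$3,519.20

#1 ($924): fully absorbed by the deductible. Cost to owner: $924. OOP to date $924. Insurer: $924 − $924 = $0.
#2 ($13,650): deductible takes $423, $13,227 remains; coinsurance $13,227 × 20% = $2,645.40. Owner pays $3,068.40; OOP now $3,992.40. Insurer: $13,650 − $3,068.40 = $10,581.60.
#3 ($4,399): 20% coinsurance on $4,399 = $879.80. Owner pays $879.80; OOP now $4,872.20. Plan pays $4,399 − $879.80 = $3,519.20.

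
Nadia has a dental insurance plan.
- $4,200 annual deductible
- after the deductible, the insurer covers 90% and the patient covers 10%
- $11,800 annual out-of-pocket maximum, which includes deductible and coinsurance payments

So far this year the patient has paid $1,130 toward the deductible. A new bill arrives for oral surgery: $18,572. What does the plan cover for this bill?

Deductible still to meet: $4,200 − $1,130 = $3,070.
The remaining $15,502 (= $18,572 − $3,070) moves to coinsurance.
Coinsurance: $15,502 × 10% = $1,550.20.
That puts the patient's cost at $3,070 + $1,550.20 = $4,620.20 before any cap.
Cumulative spending $1,130 + $4,620.20 = $5,750.20 stays under the $11,800 maximum.
The insurer covers the remainder: $18,572 − $4,620.20 = $13,951.80.

$13,951.80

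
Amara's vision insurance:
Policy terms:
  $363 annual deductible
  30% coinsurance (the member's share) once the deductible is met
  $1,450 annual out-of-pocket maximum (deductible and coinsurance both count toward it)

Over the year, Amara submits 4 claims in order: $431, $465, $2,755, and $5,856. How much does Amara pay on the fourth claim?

Claim 1 — $431: $363 to deductible, leaving $68; member's 30% is $20.40. Cost to member: $383.40. OOP to date $383.40.
Claim 2 — $465: deductible met; 30% of $465 = $139.50. Member pays $139.50; OOP now $522.90.
Claim 3 — $2,755: deductible met; 30% of $2,755 = $826.50. Member pays $826.50; OOP now $1,349.40.
Claim 4 — $5,856: 30% coinsurance on $5,856 = $1,756.80. Adding that to $1,349.40 gives $3,106.20, past the $1,450 cap; member pays only $1,450 − $1,349.40 = $100.60.

$100.60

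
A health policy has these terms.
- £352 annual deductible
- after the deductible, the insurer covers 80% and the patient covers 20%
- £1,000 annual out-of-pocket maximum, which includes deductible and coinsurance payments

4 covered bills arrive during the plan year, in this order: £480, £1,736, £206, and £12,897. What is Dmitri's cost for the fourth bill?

Claim 1 — £480: deductible takes £352, £128 remains; coinsurance £128 × 20% = £25.60. Patient pays £377.60; OOP now £377.60.
Claim 2 — £1,736: deductible already satisfied, so patient's share is 20% × £1,736 = £347.20. Patient pays £347.20; OOP now £724.80.
Claim 3 — £206: deductible already satisfied, so patient's share is 20% × £206 = £41.20. Cost to patient: £41.20. OOP to date £766.
Claim 4 — £12,897: 20% coinsurance on £12,897 = £2,579.40. That would push OOP to £3,345.40, over the £1,000 cap, so patient pays £1,000 − £766 = £234.

£234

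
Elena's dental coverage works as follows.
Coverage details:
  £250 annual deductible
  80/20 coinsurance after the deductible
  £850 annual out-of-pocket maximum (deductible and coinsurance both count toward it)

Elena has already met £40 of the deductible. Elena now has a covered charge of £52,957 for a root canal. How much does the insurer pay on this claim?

Remaining deductible: £250 − £40 = £210.
After the £210 deductible portion, £52,957 − £210 = £52,747 is subject to coinsurance.
20% of £52,747 = £10,549.40 falls to the patient.
That puts the patient's cost at £210 + £10,549.40 = £10,759.40 before any cap.
Adding £10,759.40 to the £40 already spent would give £10,799.40, which exceeds the £850 cap; the patient pays just £850 − £40 = £810.
The plan picks up £52,957 − £810 = £52,147.

£52,147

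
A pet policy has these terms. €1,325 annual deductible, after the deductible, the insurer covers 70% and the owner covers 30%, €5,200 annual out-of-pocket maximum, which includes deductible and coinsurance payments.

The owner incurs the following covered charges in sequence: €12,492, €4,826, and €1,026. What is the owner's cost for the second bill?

€524.90

Claim 1 — €12,492: €1,325 to deductible, leaving €11,167; 30% of €11,167 = €3,350.10. Cost to owner: €4,675.10. OOP to date €4,675.10.
Claim 2 — €4,826: 30% coinsurance on €4,826 = €1,447.80. OOP would hit €6,122.90 > €5,200, so the cap limits the owner to €5,200 − €4,675.10 = €524.90.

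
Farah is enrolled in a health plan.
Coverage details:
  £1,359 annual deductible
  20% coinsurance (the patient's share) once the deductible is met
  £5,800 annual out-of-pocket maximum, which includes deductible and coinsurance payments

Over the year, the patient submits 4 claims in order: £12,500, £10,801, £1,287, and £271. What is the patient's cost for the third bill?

Bill 1, £12,500: deductible takes £1,359, £11,141 remains; coinsurance £11,141 × 20% = £2,228.20. Cost to patient: £3,587.20. OOP to date £3,587.20.
Bill 2, £10,801: deductible already satisfied, so patient's share is 20% × £10,801 = £2,160.20. Cost to patient: £2,160.20. OOP to date £5,747.40.
Bill 3, £1,287: deductible met; 20% of £1,287 = £257.40. Adding that to £5,747.40 gives £6,004.80, past the £5,800 cap; patient pays only £5,800 − £5,747.40 = £52.60.

£52.60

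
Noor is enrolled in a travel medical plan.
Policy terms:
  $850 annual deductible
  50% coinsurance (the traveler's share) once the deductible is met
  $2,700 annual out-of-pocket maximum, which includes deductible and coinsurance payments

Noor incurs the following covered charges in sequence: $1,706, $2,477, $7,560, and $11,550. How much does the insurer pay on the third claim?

#1 ($1,706): $850 to deductible, leaving $856; 50% of $856 = $428. Cost to traveler: $1,278. OOP to date $1,278. Plan pays $1,706 − $1,278 = $428.
#2 ($2,477): deductible already satisfied, so traveler's share is 50% × $2,477 = $1,238.50. Traveler owes $1,238.50 (running OOP $2,516.50). Insurer: $2,477 − $1,238.50 = $1,238.50.
#3 ($7,560): deductible already satisfied, so traveler's share is 50% × $7,560 = $3,780. Adding that to $2,516.50 gives $6,296.50, past the $2,700 cap; traveler pays only $2,700 − $2,516.50 = $183.50. Insurer: $7,560 − $183.50 = $7,376.50.

$7,376.50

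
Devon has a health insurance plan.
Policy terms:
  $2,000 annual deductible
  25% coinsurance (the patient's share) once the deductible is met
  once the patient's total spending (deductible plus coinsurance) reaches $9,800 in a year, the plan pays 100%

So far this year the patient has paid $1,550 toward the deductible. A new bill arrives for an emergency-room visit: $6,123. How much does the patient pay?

Remaining deductible: $2,000 − $1,550 = $450.
The remaining $5,673 (= $6,123 − $450) moves to coinsurance.
Coinsurance: $5,673 × 25% = $1,418.25.
So the patient owes $450 + $1,418.25 = $1,868.25 before any cap.
Cumulative spending $1,550 + $1,868.25 = $3,418.25 stays under the $9,800 maximum.

$1,868.25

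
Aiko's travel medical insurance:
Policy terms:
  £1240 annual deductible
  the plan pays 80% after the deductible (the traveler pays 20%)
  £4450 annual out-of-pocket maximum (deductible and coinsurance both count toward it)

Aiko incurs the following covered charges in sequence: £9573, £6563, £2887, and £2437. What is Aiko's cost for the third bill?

£230.80

#1 (£9573): £1240 finishes the deductible; £8333 goes to coinsurance; 20% of £8333 = £1666.60. Traveler owes £2906.60 (running OOP £2906.60).
#2 (£6563): 20% coinsurance on £6563 = £1312.60. Traveler owes £1312.60 (running OOP £4219.20).
#3 (£2887): deductible already satisfied, so traveler's share is 20% × £2887 = £577.40. OOP would hit £4796.60 > £4450, so the cap limits the traveler to £4450 − £4219.20 = £230.80.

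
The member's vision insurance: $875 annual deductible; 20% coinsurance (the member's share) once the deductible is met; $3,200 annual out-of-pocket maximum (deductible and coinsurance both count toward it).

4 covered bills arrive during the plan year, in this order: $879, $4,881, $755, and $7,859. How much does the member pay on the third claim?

Claim 1 — $879: $875 finishes the deductible; $4 goes to coinsurance; coinsurance $4 × 20% = $0.80. Member pays $875.80; OOP now $875.80.
Claim 2 — $4,881: deductible met; 20% of $4,881 = $976.20. Cost to member: $976.20. OOP to date $1,852.
Claim 3 — $755: 20% coinsurance on $755 = $151. Member pays $151; OOP now $2,003.

$151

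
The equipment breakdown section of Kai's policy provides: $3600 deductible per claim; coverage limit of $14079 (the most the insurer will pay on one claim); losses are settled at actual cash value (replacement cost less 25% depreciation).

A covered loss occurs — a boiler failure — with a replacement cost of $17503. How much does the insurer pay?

Actual cash value after 25% depreciation: $17503 × 75% = $13127.25.
Subtract the deductible: $13127.25 − $3600 = $9527.25.
$9527.25 is within the $14079 limit, so the insurer pays $9527.25.

$9527.25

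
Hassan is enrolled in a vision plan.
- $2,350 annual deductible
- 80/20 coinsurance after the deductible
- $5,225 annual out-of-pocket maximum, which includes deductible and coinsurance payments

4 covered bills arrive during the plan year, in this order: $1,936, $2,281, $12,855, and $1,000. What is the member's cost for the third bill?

$2,501.60

#1 ($1,936): all of it applies to the deductible. Cost to member: $1,936. OOP to date $1,936.
#2 ($2,281): $414 finishes the deductible; $1,867 goes to coinsurance; member's 20% is $373.40. Member owes $787.40 (running OOP $2,723.40).
#3 ($12,855): deductible met; 20% of $12,855 = $2,571. Adding that to $2,723.40 gives $5,294.40, past the $5,225 cap; member pays only $5,225 − $2,723.40 = $2,501.60.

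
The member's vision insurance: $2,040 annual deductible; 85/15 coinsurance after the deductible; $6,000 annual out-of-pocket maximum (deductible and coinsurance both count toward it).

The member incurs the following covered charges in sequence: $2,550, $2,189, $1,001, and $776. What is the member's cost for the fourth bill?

#1 ($2,550): $2,040 finishes the deductible; $510 goes to coinsurance; member's 15% is $76.50. Cost to member: $2,116.50. OOP to date $2,116.50.
#2 ($2,189): deductible met; 15% of $2,189 = $328.35. Cost to member: $328.35. OOP to date $2,444.85.
#3 ($1,001): deductible met; 15% of $1,001 = $150.15. Cost to member: $150.15. OOP to date $2,595.
#4 ($776): 15% coinsurance on $776 = $116.40. Member owes $116.40 (running OOP $2,711.40).

$116.40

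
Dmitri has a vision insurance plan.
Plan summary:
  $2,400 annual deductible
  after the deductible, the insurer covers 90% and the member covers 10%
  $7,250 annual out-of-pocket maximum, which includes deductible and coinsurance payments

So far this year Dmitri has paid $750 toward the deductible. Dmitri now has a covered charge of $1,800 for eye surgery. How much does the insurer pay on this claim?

Deductible still to meet: $2,400 − $750 = $1,650.
The remaining $150 (= $1,800 − $1,650) moves to coinsurance.
10% of $150 = $15 falls to the member.
So the member owes $1,650 + $15 = $1,665 before any cap.
Year-to-date out-of-pocket becomes $750 + $1,665 = $2,415, still under the $7,250 maximum, so no cap applies.
The insurer covers the remainder: $1,800 − $1,665 = $135.

$135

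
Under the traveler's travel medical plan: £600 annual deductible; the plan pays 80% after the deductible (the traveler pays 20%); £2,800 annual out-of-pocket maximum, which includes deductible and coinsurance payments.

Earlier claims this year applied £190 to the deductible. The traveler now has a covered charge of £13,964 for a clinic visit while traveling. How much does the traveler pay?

£2,610

£190 of the £600 deductible is already met, leaving £410.
After the £410 deductible portion, £13,964 − £410 = £13,554 is subject to coinsurance.
Traveler's 20% share of £13,554 is £2,710.80.
Traveler responsibility before any cap: £410 + £2,710.80 = £3,120.80.
Adding £3,120.80 to the £190 already spent would give £3,310.80, which exceeds the £2,800 cap; the traveler pays just £2,800 − £190 = £2,610.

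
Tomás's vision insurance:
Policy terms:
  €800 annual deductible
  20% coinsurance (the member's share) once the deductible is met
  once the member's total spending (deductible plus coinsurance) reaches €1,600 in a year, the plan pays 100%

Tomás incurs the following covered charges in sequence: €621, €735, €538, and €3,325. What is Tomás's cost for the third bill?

€107.60

Claim 1 (€621): entire amount goes to the deductible. Cost to member: €621. OOP to date €621.
Claim 2 (€735): €179 finishes the deductible; €556 goes to coinsurance; 20% of €556 = €111.20. Member owes €290.20 (running OOP €911.20).
Claim 3 (€538): deductible already satisfied, so member's share is 20% × €538 = €107.60. Member pays €107.60; OOP now €1,018.80.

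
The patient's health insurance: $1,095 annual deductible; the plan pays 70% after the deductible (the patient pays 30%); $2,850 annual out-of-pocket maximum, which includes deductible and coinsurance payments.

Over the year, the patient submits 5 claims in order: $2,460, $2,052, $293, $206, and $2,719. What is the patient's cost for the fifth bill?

$580.20

#1 ($2,460): $1,095 finishes the deductible; $1,365 goes to coinsurance; patient's 30% is $409.50. Patient pays $1,504.50; OOP now $1,504.50.
#2 ($2,052): deductible met; 30% of $2,052 = $615.60. Patient pays $615.60; OOP now $2,120.10.
#3 ($293): deductible already satisfied, so patient's share is 30% × $293 = $87.90. Patient owes $87.90 (running OOP $2,208).
#4 ($206): deductible already satisfied, so patient's share is 30% × $206 = $61.80. Patient owes $61.80 (running OOP $2,269.80).
#5 ($2,719): deductible already satisfied, so patient's share is 30% × $2,719 = $815.70. OOP would hit $3,085.50 > $2,850, so the cap limits the patient to $2,850 − $2,269.80 = $580.20.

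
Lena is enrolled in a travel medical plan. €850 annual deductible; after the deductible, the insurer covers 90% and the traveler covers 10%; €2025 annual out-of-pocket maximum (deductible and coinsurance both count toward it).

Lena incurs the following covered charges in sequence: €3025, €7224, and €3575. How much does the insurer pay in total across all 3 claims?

#1 (€3025): €850 finishes the deductible; €2175 goes to coinsurance; 10% of €2175 = €217.50. Traveler pays €1067.50; OOP now €1067.50. Insurer: €3025 − €1067.50 = €1957.50.
#2 (€7224): deductible met; 10% of €7224 = €722.40. Traveler owes €722.40 (running OOP €1789.90). Plan pays €7224 − €722.40 = €6501.60.
#3 (€3575): 10% coinsurance on €3575 = €357.50. Adding that to €1789.90 gives €2147.40, past the €2025 cap; traveler pays only €2025 − €1789.90 = €235.10. Insurer: €3575 − €235.10 = €3339.90.
Insurer total: €1957.50 + €6501.60 + €3339.90 = €11799.

€11799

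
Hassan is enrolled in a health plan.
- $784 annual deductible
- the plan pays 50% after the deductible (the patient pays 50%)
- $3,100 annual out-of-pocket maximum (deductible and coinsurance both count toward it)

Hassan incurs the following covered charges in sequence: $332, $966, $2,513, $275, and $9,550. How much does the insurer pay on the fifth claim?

Claim 1 — $332: entire amount goes to the deductible. Cost to patient: $332. OOP to date $332. Plan pays $332 − $332 = $0.
Claim 2 — $966: $452 to deductible, leaving $514; patient's 50% is $257. Patient pays $709; OOP now $1,041. Insurer: $966 − $709 = $257.
Claim 3 — $2,513: deductible met; 50% of $2,513 = $1,256.50. Patient owes $1,256.50 (running OOP $2,297.50). Plan pays $2,513 − $1,256.50 = $1,256.50.
Claim 4 — $275: deductible met; 50% of $275 = $137.50. Patient owes $137.50 (running OOP $2,435). Plan pays $275 − $137.50 = $137.50.
Claim 5 — $9,550: deductible already satisfied, so patient's share is 50% × $9,550 = $4,775. That would push OOP to $7,210, over the $3,100 cap, so patient pays $3,100 − $2,435 = $665. Insurer: $9,550 − $665 = $8,885.

$8,885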